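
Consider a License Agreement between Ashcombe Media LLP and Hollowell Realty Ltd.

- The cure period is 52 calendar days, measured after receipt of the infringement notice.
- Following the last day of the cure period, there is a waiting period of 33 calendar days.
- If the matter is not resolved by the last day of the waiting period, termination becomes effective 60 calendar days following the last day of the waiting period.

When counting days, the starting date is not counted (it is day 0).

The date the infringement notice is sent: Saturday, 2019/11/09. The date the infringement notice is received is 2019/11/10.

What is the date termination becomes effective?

2020/04/03

Adding 52 calendar days to 2019/11/10 gives 2020/01/01, which is the last day of the cure period.
The last day of the waiting period: 2020/01/01 + 33 days = 2020/02/03.
Adding 60 calendar days to 2020/02/03 gives 2020/04/03, which is the date termination becomes effective.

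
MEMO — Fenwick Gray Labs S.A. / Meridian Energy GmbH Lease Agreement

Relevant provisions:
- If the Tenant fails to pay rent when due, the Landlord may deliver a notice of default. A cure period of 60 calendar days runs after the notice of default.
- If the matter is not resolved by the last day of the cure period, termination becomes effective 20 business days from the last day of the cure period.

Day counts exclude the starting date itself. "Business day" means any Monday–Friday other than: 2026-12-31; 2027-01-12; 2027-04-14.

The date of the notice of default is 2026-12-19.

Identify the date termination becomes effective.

Adding 60 calendar days to 2026-12-19 gives 2027-02-17, which is the last day of the cure period.
The date termination becomes effective: 20 business days after Wednesday, 2027-02-17, skipping weekends — Feb 18, Feb 19, Feb 22, Feb 23, …, Mar 15, Mar 16, Mar 17 — lands on Wednesday, 2027-03-17.

2027-03-17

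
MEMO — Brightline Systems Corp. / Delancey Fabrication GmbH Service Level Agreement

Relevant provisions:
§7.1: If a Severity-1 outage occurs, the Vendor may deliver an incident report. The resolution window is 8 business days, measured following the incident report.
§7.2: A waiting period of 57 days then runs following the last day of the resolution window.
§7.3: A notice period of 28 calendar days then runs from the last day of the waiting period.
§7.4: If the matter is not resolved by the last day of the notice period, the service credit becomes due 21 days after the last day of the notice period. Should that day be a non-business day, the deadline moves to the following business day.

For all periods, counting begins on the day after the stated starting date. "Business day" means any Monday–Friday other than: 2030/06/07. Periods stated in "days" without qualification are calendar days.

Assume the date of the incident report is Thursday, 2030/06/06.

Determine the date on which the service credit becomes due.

The last day of the resolution window: 8 business days after Thursday, 2030/06/06, skipping weekends and the listed holiday on Jun 7 — Jun 10, Jun 11, Jun 12, Jun 13, Jun 14, Jun 17, Jun 18, Jun 19 — lands on Wednesday, 2030/06/19.
The last day of the waiting period: 57 calendar days after 2030/06/19 is 2030/08/15.
The last day of the notice period: 28 calendar days after 2030/08/15 is 2030/09/12.
Adding 21 calendar days to 2030/09/12 gives 2030/10/03, which is the date on which the service credit becomes due. 2030/10/03 is a Thursday and is not a listed holiday, so no roll-forward applies.

2030/10/03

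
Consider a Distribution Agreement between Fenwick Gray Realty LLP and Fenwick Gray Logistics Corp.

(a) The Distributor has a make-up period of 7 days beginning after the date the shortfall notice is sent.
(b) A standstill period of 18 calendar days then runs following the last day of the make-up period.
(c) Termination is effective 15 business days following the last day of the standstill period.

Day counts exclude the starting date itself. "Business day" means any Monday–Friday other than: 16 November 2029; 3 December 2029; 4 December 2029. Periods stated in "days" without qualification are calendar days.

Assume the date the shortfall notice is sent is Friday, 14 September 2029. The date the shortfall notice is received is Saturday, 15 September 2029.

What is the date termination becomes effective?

30 October 2029

The last day of the make-up period: 7 calendar days after 14 September 2029 is 21 September 2029.
Adding 18 calendar days to 21 September 2029 gives 9 October 2029, which is the last day of the standstill period.
The date termination becomes effective: counting 15 business days from Tuesday, 9 October 2029 (Oct 10, Oct 11, Oct 12, Oct 15, …, Oct 26, Oct 29, Oct 30, skipping weekends) reaches Tuesday, 30 October 2029.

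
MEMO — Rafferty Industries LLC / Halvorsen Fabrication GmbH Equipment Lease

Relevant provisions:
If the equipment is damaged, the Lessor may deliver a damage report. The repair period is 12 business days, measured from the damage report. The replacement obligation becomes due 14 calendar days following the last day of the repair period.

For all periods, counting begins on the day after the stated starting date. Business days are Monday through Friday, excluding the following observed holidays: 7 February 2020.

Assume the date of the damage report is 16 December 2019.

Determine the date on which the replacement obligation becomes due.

From Monday, 16 December 2019, 12 business days (Dec 17, Dec 18, Dec 19, Dec 20, …, Dec 30, Dec 31, Jan 1, skipping weekends) brings us to Wednesday, 1 January 2020, which is the last day of the repair period.
The date on which the replacement obligation becomes due: 1 January 2020 + 14 days = 15 January 2020.

15 January 2020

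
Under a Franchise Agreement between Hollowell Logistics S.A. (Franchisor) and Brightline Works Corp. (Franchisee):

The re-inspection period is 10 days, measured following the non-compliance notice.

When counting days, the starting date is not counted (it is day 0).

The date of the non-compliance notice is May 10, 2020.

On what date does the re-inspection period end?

May 20, 2020

The last day of the re-inspection period: 10 calendar days after May 10, 2020 is May 20, 2020.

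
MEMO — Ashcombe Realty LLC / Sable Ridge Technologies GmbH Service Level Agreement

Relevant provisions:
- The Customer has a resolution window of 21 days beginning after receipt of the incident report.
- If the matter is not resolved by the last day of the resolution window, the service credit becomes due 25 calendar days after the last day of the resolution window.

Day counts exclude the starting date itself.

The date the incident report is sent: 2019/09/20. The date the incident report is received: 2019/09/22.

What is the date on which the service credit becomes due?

2019/11/07

Adding 21 calendar days to 2019/09/22 gives 2019/10/13, which is the last day of the resolution window.
The date on which the service credit becomes due: 25 calendar days after 2019/10/13 is 2019/11/07.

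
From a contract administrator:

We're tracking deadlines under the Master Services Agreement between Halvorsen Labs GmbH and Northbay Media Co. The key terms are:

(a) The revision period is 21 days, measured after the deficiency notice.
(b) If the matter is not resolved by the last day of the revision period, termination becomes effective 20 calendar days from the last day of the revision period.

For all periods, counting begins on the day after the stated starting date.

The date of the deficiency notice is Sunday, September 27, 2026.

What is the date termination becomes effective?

Adding 21 calendar days to September 27, 2026 gives October 18, 2026, which is the last day of the revision period.
The date termination becomes effective: October 18, 2026 + 20 days = November 7, 2026.

November 7, 2026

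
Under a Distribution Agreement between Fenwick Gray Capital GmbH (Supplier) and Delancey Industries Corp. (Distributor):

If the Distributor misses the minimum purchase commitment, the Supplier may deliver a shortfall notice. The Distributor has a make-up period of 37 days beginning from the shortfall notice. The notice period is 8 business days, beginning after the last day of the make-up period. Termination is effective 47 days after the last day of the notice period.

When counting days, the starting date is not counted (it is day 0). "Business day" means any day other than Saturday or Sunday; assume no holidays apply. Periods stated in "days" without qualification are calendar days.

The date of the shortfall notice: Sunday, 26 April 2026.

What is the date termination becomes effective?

Adding 37 calendar days to 26 April 2026 gives 2 June 2026, which is the last day of the make-up period.
From Tuesday, 2 June 2026, 8 business days (Jun 3, Jun 4, Jun 5, Jun 8, Jun 9, Jun 10, Jun 11, Jun 12, skipping weekends) brings us to Friday, 12 June 2026, which is the last day of the notice period.
Adding 47 calendar days to 12 June 2026 gives 29 July 2026, which is the date termination becomes effective.

29 July 2026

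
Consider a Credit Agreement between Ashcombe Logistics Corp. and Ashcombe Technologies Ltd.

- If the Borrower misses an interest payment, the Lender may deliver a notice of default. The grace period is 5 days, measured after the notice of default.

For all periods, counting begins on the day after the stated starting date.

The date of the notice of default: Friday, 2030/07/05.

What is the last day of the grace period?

2030/07/10

Adding 5 calendar days to 2030/07/05 gives 2030/07/10, which is the last day of the grace period.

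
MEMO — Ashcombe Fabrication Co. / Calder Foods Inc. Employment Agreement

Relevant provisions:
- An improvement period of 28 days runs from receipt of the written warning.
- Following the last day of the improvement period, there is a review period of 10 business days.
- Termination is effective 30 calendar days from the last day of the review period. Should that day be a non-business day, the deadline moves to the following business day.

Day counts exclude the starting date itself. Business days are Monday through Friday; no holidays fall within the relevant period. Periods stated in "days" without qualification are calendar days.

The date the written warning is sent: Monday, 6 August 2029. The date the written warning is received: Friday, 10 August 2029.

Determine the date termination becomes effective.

Adding 28 calendar days to 10 August 2029 gives 7 September 2029, which is the last day of the improvement period.
The last day of the review period: 10 business days after Friday, 7 September 2029, skipping weekends — Sep 10, Sep 11, Sep 12, Sep 13, Sep 14, Sep 17, Sep 18, Sep 19, Sep 20, Sep 21 — lands on Friday, 21 September 2029.
The date termination becomes effective: 30 calendar days after 21 September 2029 is 21 October 2029. That falls on a Sunday, so it rolls to the next business day, Monday, 22 October 2029.

22 October 2029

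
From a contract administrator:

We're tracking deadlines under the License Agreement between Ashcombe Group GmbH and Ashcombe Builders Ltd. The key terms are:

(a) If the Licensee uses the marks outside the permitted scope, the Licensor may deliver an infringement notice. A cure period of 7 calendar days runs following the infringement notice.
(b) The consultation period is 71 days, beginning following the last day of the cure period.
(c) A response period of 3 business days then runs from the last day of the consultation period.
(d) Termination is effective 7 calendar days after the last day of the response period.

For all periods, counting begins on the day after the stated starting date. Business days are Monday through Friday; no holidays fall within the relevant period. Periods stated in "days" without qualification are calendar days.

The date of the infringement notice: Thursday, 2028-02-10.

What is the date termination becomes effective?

The last day of the cure period: 2028-02-10 + 7 days = 2028-02-17.
The last day of the consultation period: 71 calendar days after 2028-02-17 is 2028-04-28.
From Friday, 2028-04-28, 3 business days (May 1, May 2, May 3, skipping weekends) brings us to Wednesday, 2028-05-03, which is the last day of the response period.
The date termination becomes effective: 7 calendar days after 2028-05-03 is 2028-05-10.

2028-05-10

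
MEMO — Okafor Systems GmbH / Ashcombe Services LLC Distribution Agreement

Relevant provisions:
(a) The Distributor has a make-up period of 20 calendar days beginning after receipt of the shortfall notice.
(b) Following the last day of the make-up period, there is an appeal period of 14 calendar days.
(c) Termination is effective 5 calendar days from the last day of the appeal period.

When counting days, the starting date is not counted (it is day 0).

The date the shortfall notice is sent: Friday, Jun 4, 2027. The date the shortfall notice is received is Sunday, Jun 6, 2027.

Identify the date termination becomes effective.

Jul 15, 2027

The last day of the make-up period: Jun 6, 2027 + 20 days = Jun 26, 2027.
Adding 14 calendar days to Jun 26, 2027 gives Jul 10, 2027, which is the last day of the appeal period.
Adding 5 calendar days to Jul 10, 2027 gives Jul 15, 2027, which is the date termination becomes effective.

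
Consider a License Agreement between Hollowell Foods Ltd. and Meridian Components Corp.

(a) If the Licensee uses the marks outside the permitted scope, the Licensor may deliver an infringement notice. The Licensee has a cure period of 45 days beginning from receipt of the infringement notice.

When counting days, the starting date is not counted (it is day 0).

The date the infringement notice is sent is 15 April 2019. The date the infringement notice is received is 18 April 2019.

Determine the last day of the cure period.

2 June 2019

The last day of the cure period: 45 calendar days after 18 April 2019 is 2 June 2019.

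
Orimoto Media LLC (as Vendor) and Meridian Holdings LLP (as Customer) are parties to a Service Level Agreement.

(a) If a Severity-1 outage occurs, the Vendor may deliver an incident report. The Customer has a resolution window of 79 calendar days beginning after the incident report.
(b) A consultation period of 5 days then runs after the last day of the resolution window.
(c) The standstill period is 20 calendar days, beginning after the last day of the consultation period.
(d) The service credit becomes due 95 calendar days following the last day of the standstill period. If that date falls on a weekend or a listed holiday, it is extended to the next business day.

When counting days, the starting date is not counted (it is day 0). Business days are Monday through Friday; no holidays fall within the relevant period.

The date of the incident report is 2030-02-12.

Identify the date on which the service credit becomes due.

The last day of the resolution window: 2030-02-12 + 79 days = 2030-05-02.
The last day of the consultation period: 2030-05-02 + 5 days = 2030-05-07.
The last day of the standstill period: 20 calendar days after 2030-05-07 is 2030-05-27.
The date on which the service credit becomes due: 95 calendar days after 2030-05-27 is 2030-08-30. 2030-08-30 is a Friday, so no roll-forward applies.

2030-08-30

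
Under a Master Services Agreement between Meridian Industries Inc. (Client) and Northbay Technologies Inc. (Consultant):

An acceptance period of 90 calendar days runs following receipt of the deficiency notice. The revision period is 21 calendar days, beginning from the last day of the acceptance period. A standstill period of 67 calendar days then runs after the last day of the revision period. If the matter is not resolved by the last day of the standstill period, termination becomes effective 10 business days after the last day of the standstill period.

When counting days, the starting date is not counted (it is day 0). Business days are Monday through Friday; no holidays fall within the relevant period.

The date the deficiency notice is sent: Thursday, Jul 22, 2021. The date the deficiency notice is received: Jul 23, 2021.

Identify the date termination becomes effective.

Adding 90 calendar days to Jul 23, 2021 gives Oct 21, 2021, which is the last day of the acceptance period.
The last day of the revision period: Oct 21, 2021 + 21 days = Nov 11, 2021.
Adding 67 calendar days to Nov 11, 2021 gives Jan 17, 2022, which is the last day of the standstill period.
The date termination becomes effective: 10 business days after Monday, Jan 17, 2022, skipping weekends — Jan 18, Jan 19, Jan 20, Jan 21, Jan 24, Jan 25, Jan 26, Jan 27, Jan 28, Jan 31 — lands on Monday, Jan 31, 2022.

Jan 31, 2022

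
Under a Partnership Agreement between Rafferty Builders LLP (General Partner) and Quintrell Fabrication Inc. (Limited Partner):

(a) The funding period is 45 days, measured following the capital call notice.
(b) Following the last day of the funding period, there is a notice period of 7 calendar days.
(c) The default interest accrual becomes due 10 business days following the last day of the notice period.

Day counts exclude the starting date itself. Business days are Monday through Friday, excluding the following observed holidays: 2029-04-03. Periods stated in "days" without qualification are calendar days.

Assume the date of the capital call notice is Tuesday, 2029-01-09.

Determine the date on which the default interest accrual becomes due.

2029-03-16

Adding 45 calendar days to 2029-01-09 gives 2029-02-23, which is the last day of the funding period.
The last day of the notice period: 7 calendar days after 2029-02-23 is 2029-03-02.
From Friday, 2029-03-02, 10 business days (Mar 5, Mar 6, Mar 7, Mar 8, Mar 9, Mar 12, Mar 13, Mar 14, Mar 15, Mar 16, skipping weekends) brings us to Friday, 2029-03-16, which is the date on which the default interest accrual becomes due.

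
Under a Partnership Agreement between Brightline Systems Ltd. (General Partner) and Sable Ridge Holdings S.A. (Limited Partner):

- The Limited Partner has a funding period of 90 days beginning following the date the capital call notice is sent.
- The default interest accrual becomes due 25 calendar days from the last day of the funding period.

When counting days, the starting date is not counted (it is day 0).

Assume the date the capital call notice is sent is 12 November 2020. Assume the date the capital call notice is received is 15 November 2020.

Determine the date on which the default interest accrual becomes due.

The last day of the funding period: 12 November 2020 + 90 days = 10 February 2021.
The date on which the default interest accrual becomes due: 25 calendar days after 10 February 2021 is 7 March 2021.

7 March 2021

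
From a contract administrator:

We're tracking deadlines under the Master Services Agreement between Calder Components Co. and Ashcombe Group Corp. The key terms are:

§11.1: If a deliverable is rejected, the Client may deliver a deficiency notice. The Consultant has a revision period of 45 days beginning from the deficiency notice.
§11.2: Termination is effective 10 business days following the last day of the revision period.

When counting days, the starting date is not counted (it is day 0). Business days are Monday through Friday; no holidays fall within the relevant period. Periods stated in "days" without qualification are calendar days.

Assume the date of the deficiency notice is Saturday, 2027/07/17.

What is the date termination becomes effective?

2027/09/14

The last day of the revision period: 2027/07/17 + 45 days = 2027/08/31.
From Tuesday, 2027/08/31, 10 business days (Sep 1, Sep 2, Sep 3, Sep 6, Sep 7, Sep 8, Sep 9, Sep 10, Sep 13, Sep 14, skipping weekends) brings us to Tuesday, 2027/09/14, which is the date termination becomes effective.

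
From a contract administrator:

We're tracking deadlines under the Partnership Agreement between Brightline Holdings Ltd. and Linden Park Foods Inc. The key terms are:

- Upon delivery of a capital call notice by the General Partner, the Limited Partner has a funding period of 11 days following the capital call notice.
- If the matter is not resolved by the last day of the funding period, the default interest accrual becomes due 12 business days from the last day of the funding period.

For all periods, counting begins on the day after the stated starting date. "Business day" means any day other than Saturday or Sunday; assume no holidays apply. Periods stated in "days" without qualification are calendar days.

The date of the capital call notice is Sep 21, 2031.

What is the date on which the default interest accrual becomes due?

Oct 20, 2031

The last day of the funding period: Sep 21, 2031 + 11 days = Oct 2, 2031.
The date on which the default interest accrual becomes due: 12 business days after Thursday, Oct 2, 2031, skipping weekends — Oct 3, Oct 6, Oct 7, Oct 8, …, Oct 16, Oct 17, Oct 20 — lands on Monday, Oct 20, 2031.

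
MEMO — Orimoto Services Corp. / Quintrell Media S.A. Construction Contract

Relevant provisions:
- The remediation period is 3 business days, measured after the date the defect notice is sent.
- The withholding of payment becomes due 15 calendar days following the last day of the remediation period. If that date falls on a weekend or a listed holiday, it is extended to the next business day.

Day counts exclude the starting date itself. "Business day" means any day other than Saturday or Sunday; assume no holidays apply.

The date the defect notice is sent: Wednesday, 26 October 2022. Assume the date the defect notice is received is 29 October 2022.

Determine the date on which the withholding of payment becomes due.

15 November 2022

The last day of the remediation period: counting 3 business days from Wednesday, 26 October 2022 (Oct 27, Oct 28, Oct 31, skipping weekends) reaches Monday, 31 October 2022.
The date on which the withholding of payment becomes due: 31 October 2022 + 15 days = 15 November 2022. 15 November 2022 is a Tuesday, so no roll-forward applies.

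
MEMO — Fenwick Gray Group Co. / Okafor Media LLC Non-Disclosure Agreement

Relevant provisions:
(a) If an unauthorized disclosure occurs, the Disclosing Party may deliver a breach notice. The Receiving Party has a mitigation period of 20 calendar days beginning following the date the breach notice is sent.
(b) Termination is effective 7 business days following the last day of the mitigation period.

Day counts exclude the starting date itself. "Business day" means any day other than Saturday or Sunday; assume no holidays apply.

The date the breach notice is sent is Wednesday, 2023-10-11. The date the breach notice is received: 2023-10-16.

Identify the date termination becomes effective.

Adding 20 calendar days to 2023-10-11 gives 2023-10-31, which is the last day of the mitigation period.
From Tuesday, 2023-10-31, 7 business days (Nov 1, Nov 2, Nov 3, Nov 6, Nov 7, Nov 8, Nov 9, skipping weekends) brings us to Thursday, 2023-11-09, which is the date termination becomes effective.

2023-11-09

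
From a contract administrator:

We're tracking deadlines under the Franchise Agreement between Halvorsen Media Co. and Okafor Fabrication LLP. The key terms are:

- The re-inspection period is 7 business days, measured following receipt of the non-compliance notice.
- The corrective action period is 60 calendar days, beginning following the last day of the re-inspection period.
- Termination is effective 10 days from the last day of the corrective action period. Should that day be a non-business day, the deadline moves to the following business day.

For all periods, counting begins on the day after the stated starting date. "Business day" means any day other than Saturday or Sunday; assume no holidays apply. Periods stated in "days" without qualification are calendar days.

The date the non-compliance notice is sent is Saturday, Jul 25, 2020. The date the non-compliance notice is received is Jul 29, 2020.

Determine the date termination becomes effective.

The last day of the re-inspection period: counting 7 business days from Wednesday, Jul 29, 2020 (Jul 30, Jul 31, Aug 3, Aug 4, Aug 5, Aug 6, Aug 7, skipping weekends) reaches Friday, Aug 7, 2020.
Adding 60 calendar days to Aug 7, 2020 gives Oct 6, 2020, which is the last day of the corrective action period.
The date termination becomes effective: 10 calendar days after Oct 6, 2020 is Oct 16, 2020. Oct 16, 2020 is a Friday, so no roll-forward applies.

Oct 16, 2020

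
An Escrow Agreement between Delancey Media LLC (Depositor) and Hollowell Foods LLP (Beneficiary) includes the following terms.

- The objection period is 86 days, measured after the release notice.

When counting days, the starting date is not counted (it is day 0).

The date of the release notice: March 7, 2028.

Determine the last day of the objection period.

The last day of the objection period: March 7, 2028 + 86 days = June 1, 2028.

June 1, 2028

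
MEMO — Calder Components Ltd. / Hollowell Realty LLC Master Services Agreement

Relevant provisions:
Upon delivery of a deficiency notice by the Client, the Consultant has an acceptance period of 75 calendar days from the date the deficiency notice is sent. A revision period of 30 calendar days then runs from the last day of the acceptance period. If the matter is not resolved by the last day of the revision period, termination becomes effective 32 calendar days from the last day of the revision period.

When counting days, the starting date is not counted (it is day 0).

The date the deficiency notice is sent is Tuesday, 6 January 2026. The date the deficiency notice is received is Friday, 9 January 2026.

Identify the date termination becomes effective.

The last day of the acceptance period: 75 calendar days after 6 January 2026 is 22 March 2026.
Adding 30 calendar days to 22 March 2026 gives 21 April 2026, which is the last day of the revision period.
Adding 32 calendar days to 21 April 2026 gives 23 May 2026, which is the date termination becomes effective.

23 May 2026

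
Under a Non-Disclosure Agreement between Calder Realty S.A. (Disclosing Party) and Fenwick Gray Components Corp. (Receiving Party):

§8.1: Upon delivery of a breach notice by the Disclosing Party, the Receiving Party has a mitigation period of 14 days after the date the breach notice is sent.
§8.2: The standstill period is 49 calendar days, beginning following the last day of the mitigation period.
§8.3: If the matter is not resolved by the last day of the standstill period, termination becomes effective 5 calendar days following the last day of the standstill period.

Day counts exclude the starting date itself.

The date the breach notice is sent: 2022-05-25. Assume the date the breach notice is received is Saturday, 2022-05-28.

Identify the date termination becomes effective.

2022-08-01

The last day of the mitigation period: 2022-05-25 + 14 days = 2022-06-08.
The last day of the standstill period: 2022-06-08 + 49 days = 2022-07-27.
The date termination becomes effective: 5 calendar days after 2022-07-27 is 2022-08-01.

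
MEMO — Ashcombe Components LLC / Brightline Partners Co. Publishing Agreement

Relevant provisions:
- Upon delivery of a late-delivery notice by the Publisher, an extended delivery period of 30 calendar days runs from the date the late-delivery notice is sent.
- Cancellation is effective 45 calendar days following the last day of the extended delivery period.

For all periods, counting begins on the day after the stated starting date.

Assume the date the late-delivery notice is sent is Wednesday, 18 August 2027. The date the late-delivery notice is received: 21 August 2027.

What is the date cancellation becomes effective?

1 November 2027

The last day of the extended delivery period: 30 calendar days after 18 August 2027 is 17 September 2027.
The date cancellation becomes effective: 17 September 2027 + 45 days = 1 November 2027.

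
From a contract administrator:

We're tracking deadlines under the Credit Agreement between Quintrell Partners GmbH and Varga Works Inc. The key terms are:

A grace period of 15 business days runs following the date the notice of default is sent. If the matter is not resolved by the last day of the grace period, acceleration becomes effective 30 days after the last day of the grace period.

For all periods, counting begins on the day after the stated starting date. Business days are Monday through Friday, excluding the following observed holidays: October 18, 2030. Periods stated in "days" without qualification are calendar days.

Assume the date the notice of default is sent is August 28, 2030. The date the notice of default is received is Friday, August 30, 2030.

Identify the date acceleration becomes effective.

From Wednesday, August 28, 2030, 15 business days (Aug 29, Aug 30, Sep 2, Sep 3, …, Sep 16, Sep 17, Sep 18, skipping weekends) brings us to Wednesday, September 18, 2030, which is the last day of the grace period.
The date acceleration becomes effective: September 18, 2030 + 30 days = October 18, 2030.

October 18, 2030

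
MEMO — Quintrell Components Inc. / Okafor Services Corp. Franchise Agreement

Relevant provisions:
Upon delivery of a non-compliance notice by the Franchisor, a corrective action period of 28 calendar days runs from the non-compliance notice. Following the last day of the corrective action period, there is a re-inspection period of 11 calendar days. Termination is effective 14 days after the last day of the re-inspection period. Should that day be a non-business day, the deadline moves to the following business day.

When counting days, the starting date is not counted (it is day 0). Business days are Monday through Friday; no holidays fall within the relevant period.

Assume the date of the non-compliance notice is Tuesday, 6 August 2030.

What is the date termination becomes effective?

The last day of the corrective action period: 28 calendar days after 6 August 2030 is 3 September 2030.
The last day of the re-inspection period: 3 September 2030 + 11 days = 14 September 2030.
Adding 14 calendar days to 14 September 2030 gives 28 September 2030, which is the date termination becomes effective. That falls on a Saturday, so it rolls to the next business day, Monday, 30 September 2030.

30 September 2030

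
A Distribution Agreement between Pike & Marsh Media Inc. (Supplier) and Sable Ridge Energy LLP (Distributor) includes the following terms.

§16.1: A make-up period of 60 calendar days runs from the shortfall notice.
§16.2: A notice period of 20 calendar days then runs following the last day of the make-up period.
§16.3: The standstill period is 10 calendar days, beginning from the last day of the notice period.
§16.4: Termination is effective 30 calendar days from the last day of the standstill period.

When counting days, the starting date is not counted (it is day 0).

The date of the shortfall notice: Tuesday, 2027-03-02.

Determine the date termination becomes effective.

Adding 60 calendar days to 2027-03-02 gives 2027-05-01, which is the last day of the make-up period.
Adding 20 calendar days to 2027-05-01 gives 2027-05-21, which is the last day of the notice period.
Adding 10 calendar days to 2027-05-21 gives 2027-05-31, which is the last day of the standstill period.
Adding 30 calendar days to 2027-05-31 gives 2027-06-30, which is the date termination becomes effective.

2027-06-30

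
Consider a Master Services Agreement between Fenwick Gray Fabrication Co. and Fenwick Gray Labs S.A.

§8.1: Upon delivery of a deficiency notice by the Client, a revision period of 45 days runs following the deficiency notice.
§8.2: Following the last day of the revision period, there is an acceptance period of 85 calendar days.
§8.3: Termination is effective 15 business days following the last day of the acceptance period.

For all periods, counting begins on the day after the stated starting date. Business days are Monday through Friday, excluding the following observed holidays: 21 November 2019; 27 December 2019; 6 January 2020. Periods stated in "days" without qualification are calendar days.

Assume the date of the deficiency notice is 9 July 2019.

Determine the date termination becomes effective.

9 December 2019

Adding 45 calendar days to 9 July 2019 gives 23 August 2019, which is the last day of the revision period.
Adding 85 calendar days to 23 August 2019 gives 16 November 2019, which is the last day of the acceptance period.
The date termination becomes effective: 15 business days after Saturday, 16 November 2019, skipping weekends and the listed holiday on Nov 21 — Nov 18, Nov 19, Nov 20, Nov 22, …, Dec 5, Dec 6, Dec 9 — lands on Monday, 9 December 2019.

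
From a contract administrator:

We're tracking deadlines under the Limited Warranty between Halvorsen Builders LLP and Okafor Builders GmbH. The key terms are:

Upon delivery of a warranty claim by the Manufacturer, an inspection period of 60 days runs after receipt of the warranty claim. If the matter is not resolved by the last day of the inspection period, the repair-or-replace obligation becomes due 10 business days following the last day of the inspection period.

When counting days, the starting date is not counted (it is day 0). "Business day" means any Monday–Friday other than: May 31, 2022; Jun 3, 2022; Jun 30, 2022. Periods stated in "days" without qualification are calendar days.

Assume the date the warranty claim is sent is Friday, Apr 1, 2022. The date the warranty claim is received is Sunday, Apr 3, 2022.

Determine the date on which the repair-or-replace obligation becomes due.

Jun 17, 2022

The last day of the inspection period: Apr 3, 2022 + 60 days = Jun 2, 2022.
The date on which the repair-or-replace obligation becomes due: 10 business days after Thursday, Jun 2, 2022, skipping weekends and the listed holiday on Jun 3 — Jun 6, Jun 7, Jun 8, Jun 9, Jun 10, Jun 13, Jun 14, Jun 15, Jun 16, Jun 17 — lands on Friday, Jun 17, 2022.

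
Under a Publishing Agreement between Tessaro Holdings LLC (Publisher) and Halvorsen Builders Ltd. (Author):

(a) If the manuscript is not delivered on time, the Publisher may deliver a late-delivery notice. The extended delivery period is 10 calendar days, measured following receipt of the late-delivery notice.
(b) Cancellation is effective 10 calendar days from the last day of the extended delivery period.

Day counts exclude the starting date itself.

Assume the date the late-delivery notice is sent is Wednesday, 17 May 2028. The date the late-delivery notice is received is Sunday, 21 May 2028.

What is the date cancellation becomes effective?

The last day of the extended delivery period: 10 calendar days after 21 May 2028 is 31 May 2028.
Adding 10 calendar days to 31 May 2028 gives 10 June 2028, which is the date cancellation becomes effective.

10 June 2028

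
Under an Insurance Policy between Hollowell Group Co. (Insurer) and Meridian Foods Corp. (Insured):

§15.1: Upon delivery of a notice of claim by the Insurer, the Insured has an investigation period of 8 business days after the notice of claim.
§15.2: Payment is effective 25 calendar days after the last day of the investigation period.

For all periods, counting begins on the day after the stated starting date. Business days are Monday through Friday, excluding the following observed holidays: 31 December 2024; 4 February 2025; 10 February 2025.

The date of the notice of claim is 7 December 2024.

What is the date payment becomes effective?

12 January 2025

The last day of the investigation period: counting 8 business days from Saturday, 7 December 2024 (Dec 9, Dec 10, Dec 11, Dec 12, Dec 13, Dec 16, Dec 17, Dec 18, skipping weekends) reaches Wednesday, 18 December 2024.
Adding 25 calendar days to 18 December 2024 gives 12 January 2025, which is the date payment becomes effective.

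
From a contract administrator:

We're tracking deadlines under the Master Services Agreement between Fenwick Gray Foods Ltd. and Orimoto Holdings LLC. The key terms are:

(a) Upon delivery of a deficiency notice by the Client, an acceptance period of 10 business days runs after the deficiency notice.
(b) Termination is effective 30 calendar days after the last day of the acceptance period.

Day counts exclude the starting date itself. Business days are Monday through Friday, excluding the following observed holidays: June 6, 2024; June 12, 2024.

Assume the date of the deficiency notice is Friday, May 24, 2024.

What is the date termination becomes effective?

The last day of the acceptance period: 10 business days after Friday, May 24, 2024, skipping weekends and the listed holiday on Jun 6 — May 27, May 28, May 29, May 30, May 31, Jun 3, Jun 4, Jun 5, Jun 7, Jun 10 — lands on Monday, June 10, 2024.
Adding 30 calendar days to June 10, 2024 gives July 10, 2024, which is the date termination becomes effective.

July 10, 2024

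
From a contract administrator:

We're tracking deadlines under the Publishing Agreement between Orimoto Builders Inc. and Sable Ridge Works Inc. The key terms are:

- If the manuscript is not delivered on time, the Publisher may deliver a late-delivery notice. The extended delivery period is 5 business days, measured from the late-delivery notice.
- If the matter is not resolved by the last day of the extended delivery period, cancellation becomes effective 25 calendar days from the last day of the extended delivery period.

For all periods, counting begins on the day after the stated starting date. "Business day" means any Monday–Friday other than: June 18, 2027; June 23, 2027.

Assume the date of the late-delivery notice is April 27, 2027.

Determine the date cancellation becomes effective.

May 29, 2027

The last day of the extended delivery period: counting 5 business days from Tuesday, April 27, 2027 (Apr 28, Apr 29, Apr 30, May 3, May 4, skipping weekends) reaches Tuesday, May 4, 2027.
The date cancellation becomes effective: May 4, 2027 + 25 days = May 29, 2027.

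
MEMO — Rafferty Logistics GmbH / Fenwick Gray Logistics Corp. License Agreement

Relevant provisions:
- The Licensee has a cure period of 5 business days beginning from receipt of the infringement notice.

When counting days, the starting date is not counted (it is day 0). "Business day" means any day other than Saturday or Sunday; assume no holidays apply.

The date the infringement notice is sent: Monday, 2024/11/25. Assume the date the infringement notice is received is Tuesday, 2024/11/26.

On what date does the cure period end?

From Tuesday, 2024/11/26, 5 business days (Nov 27, Nov 28, Nov 29, Dec 2, Dec 3, skipping weekends) brings us to Tuesday, 2024/12/03, which is the last day of the cure period.

2024/12/03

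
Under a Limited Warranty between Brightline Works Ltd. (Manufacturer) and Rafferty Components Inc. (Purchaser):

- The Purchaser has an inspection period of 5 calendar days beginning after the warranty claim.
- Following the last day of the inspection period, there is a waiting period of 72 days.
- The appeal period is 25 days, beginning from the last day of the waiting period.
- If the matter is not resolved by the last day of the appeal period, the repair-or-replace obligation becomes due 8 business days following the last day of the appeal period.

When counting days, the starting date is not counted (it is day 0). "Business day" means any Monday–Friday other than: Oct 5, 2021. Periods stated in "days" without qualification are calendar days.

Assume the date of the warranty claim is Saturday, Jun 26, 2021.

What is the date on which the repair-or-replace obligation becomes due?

Oct 18, 2021

The last day of the inspection period: Jun 26, 2021 + 5 days = Jul 1, 2021.
The last day of the waiting period: 72 calendar days after Jul 1, 2021 is Sep 11, 2021.
The last day of the appeal period: Sep 11, 2021 + 25 days = Oct 6, 2021.
The date on which the repair-or-replace obligation becomes due: 8 business days after Wednesday, Oct 6, 2021, skipping weekends — Oct 7, Oct 8, Oct 11, Oct 12, Oct 13, Oct 14, Oct 15, Oct 18 — lands on Monday, Oct 18, 2021.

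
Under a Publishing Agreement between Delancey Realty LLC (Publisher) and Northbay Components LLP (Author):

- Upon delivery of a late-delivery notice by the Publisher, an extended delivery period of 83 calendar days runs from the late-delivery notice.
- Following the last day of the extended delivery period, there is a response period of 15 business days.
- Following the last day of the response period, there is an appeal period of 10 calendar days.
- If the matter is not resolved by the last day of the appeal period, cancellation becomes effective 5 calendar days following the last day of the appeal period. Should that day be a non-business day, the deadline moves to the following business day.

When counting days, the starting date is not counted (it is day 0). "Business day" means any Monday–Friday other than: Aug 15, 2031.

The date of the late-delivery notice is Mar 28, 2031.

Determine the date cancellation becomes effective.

The last day of the extended delivery period: 83 calendar days after Mar 28, 2031 is Jun 19, 2031.
The last day of the response period: 15 business days after Thursday, Jun 19, 2031, skipping weekends — Jun 20, Jun 23, Jun 24, Jun 25, …, Jul 8, Jul 9, Jul 10 — lands on Thursday, Jul 10, 2031.
The last day of the appeal period: Jul 10, 2031 + 10 days = Jul 20, 2031.
Adding 5 calendar days to Jul 20, 2031 gives Jul 25, 2031, which is the date cancellation becomes effective. Jul 25, 2031 is a Friday and is not a listed holiday, so no roll-forward applies.

Jul 25, 2031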